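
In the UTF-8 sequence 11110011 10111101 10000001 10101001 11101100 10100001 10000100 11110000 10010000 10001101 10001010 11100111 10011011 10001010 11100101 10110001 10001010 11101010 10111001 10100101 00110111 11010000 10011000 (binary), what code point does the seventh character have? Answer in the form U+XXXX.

Offset 0: leading byte 0xF3 = 11110011 → 4-byte char #1 = F3 BD 81 A9.
Offset 4: leading byte 0xEC = 11101100 → 3-byte char #2 = EC A1 84.
Offset 7: leading byte 0xF0 = 11110000 → 4-byte char #3 = F0 90 8D 8A.
Offset 11: leading byte 0xE7 = 11100111 → 3-byte char #4 = E7 9B 8A.
Offset 14: leading byte 0xE5 = 11100101 → 3-byte char #5 = E5 B1 8A.
Offset 17: leading byte 0xEA = 11101010 → 3-byte char #6 = EA B9 A5.
Offset 20: leading byte 0x37 = 00110111 → 1-byte char #7 = 37.
Leading byte 0x37 = 00110111 matches 0xxxxxxx → 1-byte sequence.
Byte 1: 0x37 = 00110111, payload 0110111 (7 bits).
Concatenate: 0110111 = 0x37 (7 bits → U+0037).

U+0037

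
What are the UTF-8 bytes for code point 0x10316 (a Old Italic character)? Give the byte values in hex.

U+10316 = 0x10316 = 66326 decimal. In range U+10000–U+10FFFF → 4-byte form: 11110xxx 10xxxxxx 10xxxxxx 10xxxxxx.
Binary (21 bits): 000010000001100010110.
Split 3+6+6+6: 000 | 010000 | 001100 | 010110.
Byte 1: 11110000 = 0xF0.
Byte 2: 10010000 = 0x90.
Byte 3: 10001100 = 0x8C.
Byte 4: 10010110 = 0x96.

F0 90 8C 96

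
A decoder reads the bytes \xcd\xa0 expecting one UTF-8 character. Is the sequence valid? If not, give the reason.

Leading byte 0xCD = 11001101 → 2-byte form.
Continuation bytes 0xA0=10100000 all match 10xxxxxx.
Decoded value 0x360 is ≥ 0x80 (shortest form) and not a surrogate.

valid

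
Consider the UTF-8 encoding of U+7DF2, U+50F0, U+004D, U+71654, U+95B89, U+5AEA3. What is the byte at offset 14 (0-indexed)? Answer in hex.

0x89

U+7DF2 → 3-byte form E7 B7 B2 at offsets 0–2.
U+50F0 → 3-byte form E5 83 B0 at offsets 3–5.
U+004D → 1-byte form 4D at offsets 6–6.
U+71654 → 4-byte form F1 B1 99 94 at offsets 7–10.
U+95B89 → 4-byte form F2 95 AE 89 at offsets 11–14.
Offset 14 falls in char 5's range; it's byte 4 of F2 95 AE 89 = 0x89.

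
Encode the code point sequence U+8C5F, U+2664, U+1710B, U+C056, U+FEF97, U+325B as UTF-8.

E8 B1 9F E2 99 A4 F0 97 84 8B EC 81 96 F3 BE BE 97 E3 89 9B

U+8C5F: 3-byte form → E8 B1 9F.
U+2664: 3-byte form → E2 99 A4.
U+1710B: 4-byte form → F0 97 84 8B.
U+C056: 3-byte form → EC 81 96.
U+FEF97: 4-byte form → F3 BE BE 97.
U+325B: 3-byte form → E3 89 9B.
Concatenated (20 bytes): E8 B1 9F E2 99 A4 F0 97 84 8B EC 81 96 F3 BE BE 97 E3 89 9B.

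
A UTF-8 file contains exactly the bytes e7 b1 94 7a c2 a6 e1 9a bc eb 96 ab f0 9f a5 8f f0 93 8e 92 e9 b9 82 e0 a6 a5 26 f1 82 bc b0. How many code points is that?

Byte at offset 0: 0xE7 = 11100111 → 3-byte char (#1). Advance 3.
Byte at offset 3: 0x7A = 01111010 → 1-byte char (#2). Advance 1.
Byte at offset 4: 0xC2 = 11000010 → 2-byte char (#3). Advance 2.
Byte at offset 6: 0xE1 = 11100001 → 3-byte char (#4). Advance 3.
Byte at offset 9: 0xEB = 11101011 → 3-byte char (#5). Advance 3.
Byte at offset 12: 0xF0 = 11110000 → 4-byte char (#6). Advance 4.
Byte at offset 16: 0xF0 = 11110000 → 4-byte char (#7). Advance 4.
Byte at offset 20: 0xE9 = 11101001 → 3-byte char (#8). Advance 3.
Byte at offset 23: 0xE0 = 11100000 → 3-byte char (#9). Advance 3.
Byte at offset 26: 0x26 = 00100110 → 1-byte char (#10). Advance 1.
Byte at offset 27: 0xF1 = 11110001 → 4-byte char (#11). Advance 4.
Reached end at offset 31 after 11 code points.

11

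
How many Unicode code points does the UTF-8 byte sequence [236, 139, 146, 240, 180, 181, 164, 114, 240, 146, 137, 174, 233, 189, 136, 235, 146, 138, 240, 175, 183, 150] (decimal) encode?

Byte at offset 0: 0xEC = 11101100 → 3-byte char (#1). Advance 3.
Byte at offset 3: 0xF0 = 11110000 → 4-byte char (#2). Advance 4.
Byte at offset 7: 0x72 = 01110010 → 1-byte char (#3). Advance 1.
Byte at offset 8: 0xF0 = 11110000 → 4-byte char (#4). Advance 4.
Byte at offset 12: 0xE9 = 11101001 → 3-byte char (#5). Advance 3.
Byte at offset 15: 0xEB = 11101011 → 3-byte char (#6). Advance 3.
Byte at offset 18: 0xF0 = 11110000 → 4-byte char (#7). Advance 4.
Reached end at offset 22 after 7 code points.

7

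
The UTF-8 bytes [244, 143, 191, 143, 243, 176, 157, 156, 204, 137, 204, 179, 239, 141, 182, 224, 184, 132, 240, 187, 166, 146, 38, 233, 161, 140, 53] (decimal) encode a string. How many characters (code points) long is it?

10

Byte at offset 0: 0xF4 = 11110100 → 4-byte char (#1). Advance 4.
Byte at offset 4: 0xF3 = 11110011 → 4-byte char (#2). Advance 4.
Byte at offset 8: 0xCC = 11001100 → 2-byte char (#3). Advance 2.
Byte at offset 10: 0xCC = 11001100 → 2-byte char (#4). Advance 2.
Byte at offset 12: 0xEF = 11101111 → 3-byte char (#5). Advance 3.
Byte at offset 15: 0xE0 = 11100000 → 3-byte char (#6). Advance 3.
Byte at offset 18: 0xF0 = 11110000 → 4-byte char (#7). Advance 4.
Byte at offset 22: 0x26 = 00100110 → 1-byte char (#8). Advance 1.
Byte at offset 23: 0xE9 = 11101001 → 3-byte char (#9). Advance 3.
Byte at offset 26: 0x35 = 00110101 → 1-byte char (#10). Advance 1.
Reached end at offset 27 after 10 code points.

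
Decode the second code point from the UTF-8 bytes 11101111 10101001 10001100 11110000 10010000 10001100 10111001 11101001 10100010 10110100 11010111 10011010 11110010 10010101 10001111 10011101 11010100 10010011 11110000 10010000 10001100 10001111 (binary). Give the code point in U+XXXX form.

U+10339

Offset 0: leading byte 0xEF = 11101111 → 3-byte char #1 = EF A9 8C.
Offset 3: leading byte 0xF0 = 11110000 → 4-byte char #2 = F0 90 8C B9.
Leading byte 0xF0 = 11110000 matches 11110xxx → 4-byte sequence.
Byte 1: 0xF0 = 11110000, payload 000 (3 bits).
Byte 2: 0x90 = 10010000 (10xxxxxx ✓), payload 010000.
Byte 3: 0x8C = 10001100 (10xxxxxx ✓), payload 001100.
Byte 4: 0xB9 = 10111001 (10xxxxxx ✓), payload 111001.
Concatenate: 000010000001100111001 = 0x10339 (21 bits → U+10339).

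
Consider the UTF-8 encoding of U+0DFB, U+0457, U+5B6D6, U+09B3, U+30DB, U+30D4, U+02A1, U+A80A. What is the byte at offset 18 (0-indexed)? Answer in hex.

U+0DFB → 3-byte form E0 B7 BB at offsets 0–2.
U+0457 → 2-byte form D1 97 at offsets 3–4.
U+5B6D6 → 4-byte form F1 9B 9B 96 at offsets 5–8.
U+09B3 → 3-byte form E0 A6 B3 at offsets 9–11.
U+30DB → 3-byte form E3 83 9B at offsets 12–14.
U+30D4 → 3-byte form E3 83 94 at offsets 15–17.
U+02A1 → 2-byte form CA A1 at offsets 18–19.
Offset 18 falls in char 7's range; it's byte 1 of CA A1 = 0xCA.

0xCA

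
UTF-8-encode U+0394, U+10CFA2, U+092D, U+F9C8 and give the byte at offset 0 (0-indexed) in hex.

U+0394 → 2-byte form CE 94 at offsets 0–1.
Offset 0 falls in char 1's range; it's byte 1 of CE 94 = 0xCE.

0xCE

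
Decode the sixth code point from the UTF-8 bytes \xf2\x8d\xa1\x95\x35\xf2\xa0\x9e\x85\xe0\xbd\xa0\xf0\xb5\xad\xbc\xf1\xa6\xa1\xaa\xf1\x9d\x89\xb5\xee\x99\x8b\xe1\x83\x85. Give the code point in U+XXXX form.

U+6686A

Offset 0: leading byte 0xF2 = 11110010 → 4-byte char #1 = F2 8D A1 95.
Offset 4: leading byte 0x35 = 00110101 → 1-byte char #2 = 35.
Offset 5: leading byte 0xF2 = 11110010 → 4-byte char #3 = F2 A0 9E 85.
Offset 9: leading byte 0xE0 = 11100000 → 3-byte char #4 = E0 BD A0.
Offset 12: leading byte 0xF0 = 11110000 → 4-byte char #5 = F0 B5 AD BC.
Offset 16: leading byte 0xF1 = 11110001 → 4-byte char #6 = F1 A6 A1 AA.
Leading byte 0xF1 = 11110001 matches 11110xxx → 4-byte sequence.
Byte 1: 0xF1 = 11110001, payload 001 (3 bits).
Byte 2: 0xA6 = 10100110 (10xxxxxx ✓), payload 100110.
Byte 3: 0xA1 = 10100001 (10xxxxxx ✓), payload 100001.
Byte 4: 0xAA = 10101010 (10xxxxxx ✓), payload 101010.
Concatenate: 001100110100001101010 = 0x6686A (21 bits → U+6686A).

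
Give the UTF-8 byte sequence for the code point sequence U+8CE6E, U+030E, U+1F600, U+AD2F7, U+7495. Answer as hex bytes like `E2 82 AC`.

U+8CE6E: 4-byte form → F2 8C B9 AE.
U+030E: 2-byte form → CC 8E.
U+1F600: 4-byte form → F0 9F 98 80.
U+AD2F7: 4-byte form → F2 AD 8B B7.
U+7495: 3-byte form → E7 92 95.
Concatenated (17 bytes): F2 8C B9 AE CC 8E F0 9F 98 80 F2 AD 8B B7 E7 92 95.

F2 8C B9 AE CC 8E F0 9F 98 80 F2 AD 8B B7 E7 92 95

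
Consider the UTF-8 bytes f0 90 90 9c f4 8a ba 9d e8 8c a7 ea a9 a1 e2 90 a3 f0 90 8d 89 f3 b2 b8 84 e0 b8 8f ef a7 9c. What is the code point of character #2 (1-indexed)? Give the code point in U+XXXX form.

U+10AE9D

Offset 0: leading byte 0xF0 = 11110000 → 4-byte char #1 = F0 90 90 9C.
Offset 4: leading byte 0xF4 = 11110100 → 4-byte char #2 = F4 8A BA 9D.
Leading byte 0xF4 = 11110100 matches 11110xxx → 4-byte sequence.
Byte 1: 0xF4 = 11110100, payload 100 (3 bits).
Byte 2: 0x8A = 10001010 (10xxxxxx ✓), payload 001010.
Byte 3: 0xBA = 10111010 (10xxxxxx ✓), payload 111010.
Byte 4: 0x9D = 10011101 (10xxxxxx ✓), payload 011101.
Concatenate: 100001010111010011101 = 0x10AE9D (21 bits → U+10AE9D).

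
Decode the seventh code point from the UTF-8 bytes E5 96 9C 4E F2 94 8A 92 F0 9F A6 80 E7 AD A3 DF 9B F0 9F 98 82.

U+1F602

Offset 0: leading byte 0xE5 = 11100101 → 3-byte char #1 = E5 96 9C.
Offset 3: leading byte 0x4E = 01001110 → 1-byte char #2 = 4E.
Offset 4: leading byte 0xF2 = 11110010 → 4-byte char #3 = F2 94 8A 92.
Offset 8: leading byte 0xF0 = 11110000 → 4-byte char #4 = F0 9F A6 80.
Offset 12: leading byte 0xE7 = 11100111 → 3-byte char #5 = E7 AD A3.
Offset 15: leading byte 0xDF = 11011111 → 2-byte char #6 = DF 9B.
Offset 17: leading byte 0xF0 = 11110000 → 4-byte char #7 = F0 9F 98 82.
Leading byte 0xF0 = 11110000 matches 11110xxx → 4-byte sequence.
Byte 1: 0xF0 = 11110000, payload 000 (3 bits).
Byte 2: 0x9F = 10011111 (10xxxxxx ✓), payload 011111.
Byte 3: 0x98 = 10011000 (10xxxxxx ✓), payload 011000.
Byte 4: 0x82 = 10000010 (10xxxxxx ✓), payload 000010.
Concatenate: 000011111011000000010 = 0x1F602 (21 bits → U+1F602).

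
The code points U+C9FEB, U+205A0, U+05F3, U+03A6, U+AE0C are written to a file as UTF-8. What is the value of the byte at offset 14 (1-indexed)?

0xB8

1-indexed offset 14 is 0-indexed offset 13.
U+C9FEB → 4-byte form F3 89 BF AB at offsets 0–3.
U+205A0 → 4-byte form F0 A0 96 A0 at offsets 4–7.
U+05F3 → 2-byte form D7 B3 at offsets 8–9.
U+03A6 → 2-byte form CE A6 at offsets 10–11.
U+AE0C → 3-byte form EA B8 8C at offsets 12–14.
Offset 13 falls in char 5's range; it's byte 2 of EA B8 8C = 0xB8.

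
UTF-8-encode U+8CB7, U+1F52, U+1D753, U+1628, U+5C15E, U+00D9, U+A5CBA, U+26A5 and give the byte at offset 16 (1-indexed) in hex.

0x85

1-indexed offset 16 is 0-indexed offset 15.
U+8CB7 → 3-byte form E8 B2 B7 at offsets 0–2.
U+1F52 → 3-byte form E1 BD 92 at offsets 3–5.
U+1D753 → 4-byte form F0 9D 9D 93 at offsets 6–9.
U+1628 → 3-byte form E1 98 A8 at offsets 10–12.
U+5C15E → 4-byte form F1 9C 85 9E at offsets 13–16.
Offset 15 falls in char 5's range; it's byte 3 of F1 9C 85 9E = 0x85.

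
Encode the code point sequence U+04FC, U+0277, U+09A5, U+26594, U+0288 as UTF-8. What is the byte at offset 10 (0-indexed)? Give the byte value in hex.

U+04FC → 2-byte form D3 BC at offsets 0–1.
U+0277 → 2-byte form C9 B7 at offsets 2–3.
U+09A5 → 3-byte form E0 A6 A5 at offsets 4–6.
U+26594 → 4-byte form F0 A6 96 94 at offsets 7–10.
Offset 10 falls in char 4's range; it's byte 4 of F0 A6 96 94 = 0x94.

0x94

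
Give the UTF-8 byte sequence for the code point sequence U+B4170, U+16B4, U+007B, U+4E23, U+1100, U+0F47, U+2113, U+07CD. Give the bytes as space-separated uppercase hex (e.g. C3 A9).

F2 B4 85 B0 E1 9A B4 7B E4 B8 A3 E1 84 80 E0 BD 87 E2 84 93 DF 8D

U+B4170: 4-byte form → F2 B4 85 B0.
U+16B4: 3-byte form → E1 9A B4.
U+007B: 1-byte form → 7B.
U+4E23: 3-byte form → E4 B8 A3.
U+1100: 3-byte form → E1 84 80.
U+0F47: 3-byte form → E0 BD 87.
U+2113: 3-byte form → E2 84 93.
U+07CD: 2-byte form → DF 8D.
Concatenated (22 bytes): F2 B4 85 B0 E1 9A B4 7B E4 B8 A3 E1 84 80 E0 BD 87 E2 84 93 DF 8D.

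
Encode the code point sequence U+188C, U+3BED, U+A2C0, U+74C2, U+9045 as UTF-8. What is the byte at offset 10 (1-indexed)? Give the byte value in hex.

0xE7

1-indexed offset 10 is 0-indexed offset 9.
U+188C → 3-byte form E1 A2 8C at offsets 0–2.
U+3BED → 3-byte form E3 AF AD at offsets 3–5.
U+A2C0 → 3-byte form EA 8B 80 at offsets 6–8.
U+74C2 → 3-byte form E7 93 82 at offsets 9–11.
Offset 9 falls in char 4's range; it's byte 1 of E7 93 82 = 0xE7.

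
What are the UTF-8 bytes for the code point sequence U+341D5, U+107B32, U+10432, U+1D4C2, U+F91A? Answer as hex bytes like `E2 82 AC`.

F0 B4 87 95 F4 87 AC B2 F0 90 90 B2 F0 9D 93 82 EF A4 9A

U+341D5: 4-byte form → F0 B4 87 95.
U+107B32: 4-byte form → F4 87 AC B2.
U+10432: 4-byte form → F0 90 90 B2.
U+1D4C2: 4-byte form → F0 9D 93 82.
U+F91A: 3-byte form → EF A4 9A.
Concatenated (19 bytes): F0 B4 87 95 F4 87 AC B2 F0 90 90 B2 F0 9D 93 82 EF A4 9A.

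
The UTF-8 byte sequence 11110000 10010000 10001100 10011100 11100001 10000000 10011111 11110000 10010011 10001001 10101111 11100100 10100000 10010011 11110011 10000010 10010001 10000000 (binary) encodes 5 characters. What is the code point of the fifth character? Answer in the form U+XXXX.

U+C2440

Offset 0: leading byte 0xF0 = 11110000 → 4-byte char #1 = F0 90 8C 9C.
Offset 4: leading byte 0xE1 = 11100001 → 3-byte char #2 = E1 80 9F.
Offset 7: leading byte 0xF0 = 11110000 → 4-byte char #3 = F0 93 89 AF.
Offset 11: leading byte 0xE4 = 11100100 → 3-byte char #4 = E4 A0 93.
Offset 14: leading byte 0xF3 = 11110011 → 4-byte char #5 = F3 82 91 80.
Leading byte 0xF3 = 11110011 matches 11110xxx → 4-byte sequence.
Byte 1: 0xF3 = 11110011, payload 011 (3 bits).
Byte 2: 0x82 = 10000010 (10xxxxxx ✓), payload 000010.
Byte 3: 0x91 = 10010001 (10xxxxxx ✓), payload 010001.
Byte 4: 0x80 = 10000000 (10xxxxxx ✓), payload 000000.
Concatenate: 011000010010001000000 = 0xC2440 (21 bits → U+C2440).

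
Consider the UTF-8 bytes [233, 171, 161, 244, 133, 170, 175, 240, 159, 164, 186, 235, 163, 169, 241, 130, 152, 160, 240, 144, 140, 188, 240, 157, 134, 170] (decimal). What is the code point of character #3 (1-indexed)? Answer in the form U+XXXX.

U+1F93A

Offset 0: leading byte 0xE9 = 11101001 → 3-byte char #1 = E9 AB A1.
Offset 3: leading byte 0xF4 = 11110100 → 4-byte char #2 = F4 85 AA AF.
Offset 7: leading byte 0xF0 = 11110000 → 4-byte char #3 = F0 9F A4 BA.
Leading byte 0xF0 = 11110000 matches 11110xxx → 4-byte sequence.
Byte 1: 0xF0 = 11110000, payload 000 (3 bits).
Byte 2: 0x9F = 10011111 (10xxxxxx ✓), payload 011111.
Byte 3: 0xA4 = 10100100 (10xxxxxx ✓), payload 100100.
Byte 4: 0xBA = 10111010 (10xxxxxx ✓), payload 111010.
Concatenate: 000011111100100111010 = 0x1F93A (21 bits → U+1F93A).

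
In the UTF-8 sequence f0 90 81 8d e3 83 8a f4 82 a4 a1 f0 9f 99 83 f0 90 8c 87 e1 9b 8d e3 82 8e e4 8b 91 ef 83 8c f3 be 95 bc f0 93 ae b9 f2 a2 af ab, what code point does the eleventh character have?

U+13BB9

Offset 0: leading byte 0xF0 = 11110000 → 4-byte char #1 = F0 90 81 8D.
Offset 4: leading byte 0xE3 = 11100011 → 3-byte char #2 = E3 83 8A.
Offset 7: leading byte 0xF4 = 11110100 → 4-byte char #3 = F4 82 A4 A1.
Offset 11: leading byte 0xF0 = 11110000 → 4-byte char #4 = F0 9F 99 83.
Offset 15: leading byte 0xF0 = 11110000 → 4-byte char #5 = F0 90 8C 87.
Offset 19: leading byte 0xE1 = 11100001 → 3-byte char #6 = E1 9B 8D.
Offset 22: leading byte 0xE3 = 11100011 → 3-byte char #7 = E3 82 8E.
Offset 25: leading byte 0xE4 = 11100100 → 3-byte char #8 = E4 8B 91.
Offset 28: leading byte 0xEF = 11101111 → 3-byte char #9 = EF 83 8C.
Offset 31: leading byte 0xF3 = 11110011 → 4-byte char #10 = F3 BE 95 BC.
Offset 35: leading byte 0xF0 = 11110000 → 4-byte char #11 = F0 93 AE B9.
Leading byte 0xF0 = 11110000 matches 11110xxx → 4-byte sequence.
Byte 1: 0xF0 = 11110000, payload 000 (3 bits).
Byte 2: 0x93 = 10010011 (10xxxxxx ✓), payload 010011.
Byte 3: 0xAE = 10101110 (10xxxxxx ✓), payload 101110.
Byte 4: 0xB9 = 10111001 (10xxxxxx ✓), payload 111001.
Concatenate: 000010011101110111001 = 0x13BB9 (21 bits → U+13BB9).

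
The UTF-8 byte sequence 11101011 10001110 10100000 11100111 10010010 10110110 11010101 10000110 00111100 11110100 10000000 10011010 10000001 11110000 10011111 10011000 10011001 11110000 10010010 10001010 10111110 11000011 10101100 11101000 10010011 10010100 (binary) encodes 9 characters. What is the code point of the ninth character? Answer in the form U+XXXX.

U+84D4

Offset 0: leading byte 0xEB = 11101011 → 3-byte char #1 = EB 8E A0.
Offset 3: leading byte 0xE7 = 11100111 → 3-byte char #2 = E7 92 B6.
Offset 6: leading byte 0xD5 = 11010101 → 2-byte char #3 = D5 86.
Offset 8: leading byte 0x3C = 00111100 → 1-byte char #4 = 3C.
Offset 9: leading byte 0xF4 = 11110100 → 4-byte char #5 = F4 80 9A 81.
Offset 13: leading byte 0xF0 = 11110000 → 4-byte char #6 = F0 9F 98 99.
Offset 17: leading byte 0xF0 = 11110000 → 4-byte char #7 = F0 92 8A BE.
Offset 21: leading byte 0xC3 = 11000011 → 2-byte char #8 = C3 AC.
Offset 23: leading byte 0xE8 = 11101000 → 3-byte char #9 = E8 93 94.
Leading byte 0xE8 = 11101000 matches 1110xxxx → 3-byte sequence.
Byte 1: 0xE8 = 11101000, payload 1000 (4 bits).
Byte 2: 0x93 = 10010011 (10xxxxxx ✓), payload 010011.
Byte 3: 0x94 = 10010100 (10xxxxxx ✓), payload 010100.
Concatenate: 1000010011010100 = 0x84D4 (16 bits → U+84D4).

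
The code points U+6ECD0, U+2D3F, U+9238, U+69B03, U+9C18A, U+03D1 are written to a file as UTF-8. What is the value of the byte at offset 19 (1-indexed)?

0xCF

1-indexed offset 19 is 0-indexed offset 18.
U+6ECD0 → 4-byte form F1 AE B3 90 at offsets 0–3.
U+2D3F → 3-byte form E2 B4 BF at offsets 4–6.
U+9238 → 3-byte form E9 88 B8 at offsets 7–9.
U+69B03 → 4-byte form F1 A9 AC 83 at offsets 10–13.
U+9C18A → 4-byte form F2 9C 86 8A at offsets 14–17.
U+03D1 → 2-byte form CF 91 at offsets 18–19.
Offset 18 falls in char 6's range; it's byte 1 of CF 91 = 0xCF.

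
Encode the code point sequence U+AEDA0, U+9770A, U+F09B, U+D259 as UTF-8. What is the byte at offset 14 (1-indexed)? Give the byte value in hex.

1-indexed offset 14 is 0-indexed offset 13.
U+AEDA0 → 4-byte form F2 AE B6 A0 at offsets 0–3.
U+9770A → 4-byte form F2 97 9C 8A at offsets 4–7.
U+F09B → 3-byte form EF 82 9B at offsets 8–10.
U+D259 → 3-byte form ED 89 99 at offsets 11–13.
Offset 13 falls in char 4's range; it's byte 3 of ED 89 99 = 0x99.

0x99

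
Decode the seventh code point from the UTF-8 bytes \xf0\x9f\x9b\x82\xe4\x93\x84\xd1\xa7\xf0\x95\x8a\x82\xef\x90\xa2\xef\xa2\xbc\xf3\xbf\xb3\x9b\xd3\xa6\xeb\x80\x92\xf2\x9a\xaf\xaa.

U+FFCDB

Offset 0: leading byte 0xF0 = 11110000 → 4-byte char #1 = F0 9F 9B 82.
Offset 4: leading byte 0xE4 = 11100100 → 3-byte char #2 = E4 93 84.
Offset 7: leading byte 0xD1 = 11010001 → 2-byte char #3 = D1 A7.
Offset 9: leading byte 0xF0 = 11110000 → 4-byte char #4 = F0 95 8A 82.
Offset 13: leading byte 0xEF = 11101111 → 3-byte char #5 = EF 90 A2.
Offset 16: leading byte 0xEF = 11101111 → 3-byte char #6 = EF A2 BC.
Offset 19: leading byte 0xF3 = 11110011 → 4-byte char #7 = F3 BF B3 9B.
Leading byte 0xF3 = 11110011 matches 11110xxx → 4-byte sequence.
Byte 1: 0xF3 = 11110011, payload 011 (3 bits).
Byte 2: 0xBF = 10111111 (10xxxxxx ✓), payload 111111.
Byte 3: 0xB3 = 10110011 (10xxxxxx ✓), payload 110011.
Byte 4: 0x9B = 10011011 (10xxxxxx ✓), payload 011011.
Concatenate: 011111111110011011011 = 0xFFCDB (21 bits → U+FFCDB).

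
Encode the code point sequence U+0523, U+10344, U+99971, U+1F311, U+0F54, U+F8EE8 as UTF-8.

D4 A3 F0 90 8D 84 F2 99 A5 B1 F0 9F 8C 91 E0 BD 94 F3 B8 BB A8

U+0523: 2-byte form → D4 A3.
U+10344: 4-byte form → F0 90 8D 84.
U+99971: 4-byte form → F2 99 A5 B1.
U+1F311: 4-byte form → F0 9F 8C 91.
U+0F54: 3-byte form → E0 BD 94.
U+F8EE8: 4-byte form → F3 B8 BB A8.
Concatenated (21 bytes): D4 A3 F0 90 8D 84 F2 99 A5 B1 F0 9F 8C 91 E0 BD 94 F3 B8 BB A8.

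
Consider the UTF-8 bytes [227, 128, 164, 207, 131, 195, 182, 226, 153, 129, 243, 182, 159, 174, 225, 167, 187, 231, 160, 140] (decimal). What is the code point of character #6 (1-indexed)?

Offset 0: leading byte 0xE3 = 11100011 → 3-byte char #1 = E3 80 A4.
Offset 3: leading byte 0xCF = 11001111 → 2-byte char #2 = CF 83.
Offset 5: leading byte 0xC3 = 11000011 → 2-byte char #3 = C3 B6.
Offset 7: leading byte 0xE2 = 11100010 → 3-byte char #4 = E2 99 81.
Offset 10: leading byte 0xF3 = 11110011 → 4-byte char #5 = F3 B6 9F AE.
Offset 14: leading byte 0xE1 = 11100001 → 3-byte char #6 = E1 A7 BB.
Leading byte 0xE1 = 11100001 matches 1110xxxx → 3-byte sequence.
Byte 1: 0xE1 = 11100001, payload 0001 (4 bits).
Byte 2: 0xA7 = 10100111 (10xxxxxx ✓), payload 100111.
Byte 3: 0xBB = 10111011 (10xxxxxx ✓), payload 111011.
Concatenate: 0001100111111011 = 0x19FB (16 bits → U+19FB).

U+19FB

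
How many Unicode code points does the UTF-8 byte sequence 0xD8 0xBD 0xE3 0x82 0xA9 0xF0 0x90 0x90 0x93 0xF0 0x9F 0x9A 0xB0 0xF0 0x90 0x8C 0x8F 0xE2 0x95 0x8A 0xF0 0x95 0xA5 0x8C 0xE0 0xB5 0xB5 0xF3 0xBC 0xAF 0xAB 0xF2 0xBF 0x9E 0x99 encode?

Byte at offset 0: 0xD8 = 11011000 → 2-byte char (#1). Advance 2.
Byte at offset 2: 0xE3 = 11100011 → 3-byte char (#2). Advance 3.
Byte at offset 5: 0xF0 = 11110000 → 4-byte char (#3). Advance 4.
Byte at offset 9: 0xF0 = 11110000 → 4-byte char (#4). Advance 4.
Byte at offset 13: 0xF0 = 11110000 → 4-byte char (#5). Advance 4.
Byte at offset 17: 0xE2 = 11100010 → 3-byte char (#6). Advance 3.
Byte at offset 20: 0xF0 = 11110000 → 4-byte char (#7). Advance 4.
Byte at offset 24: 0xE0 = 11100000 → 3-byte char (#8). Advance 3.
Byte at offset 27: 0xF3 = 11110011 → 4-byte char (#9). Advance 4.
Byte at offset 31: 0xF2 = 11110010 → 4-byte char (#10). Advance 4.
Reached end at offset 35 after 10 code points.

10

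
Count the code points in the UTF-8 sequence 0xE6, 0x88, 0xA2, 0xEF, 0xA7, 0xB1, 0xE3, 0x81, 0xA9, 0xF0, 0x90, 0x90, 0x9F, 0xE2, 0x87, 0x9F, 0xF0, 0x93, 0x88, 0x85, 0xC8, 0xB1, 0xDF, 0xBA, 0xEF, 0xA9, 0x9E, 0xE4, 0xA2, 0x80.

Byte at offset 0: 0xE6 = 11100110 → 3-byte char (#1). Advance 3.
Byte at offset 3: 0xEF = 11101111 → 3-byte char (#2). Advance 3.
Byte at offset 6: 0xE3 = 11100011 → 3-byte char (#3). Advance 3.
Byte at offset 9: 0xF0 = 11110000 → 4-byte char (#4). Advance 4.
Byte at offset 13: 0xE2 = 11100010 → 3-byte char (#5). Advance 3.
Byte at offset 16: 0xF0 = 11110000 → 4-byte char (#6). Advance 4.
Byte at offset 20: 0xC8 = 11001000 → 2-byte char (#7). Advance 2.
Byte at offset 22: 0xDF = 11011111 → 2-byte char (#8). Advance 2.
Byte at offset 24: 0xEF = 11101111 → 3-byte char (#9). Advance 3.
Byte at offset 27: 0xE4 = 11100100 → 3-byte char (#10). Advance 3.
Reached end at offset 30 after 10 code points.

10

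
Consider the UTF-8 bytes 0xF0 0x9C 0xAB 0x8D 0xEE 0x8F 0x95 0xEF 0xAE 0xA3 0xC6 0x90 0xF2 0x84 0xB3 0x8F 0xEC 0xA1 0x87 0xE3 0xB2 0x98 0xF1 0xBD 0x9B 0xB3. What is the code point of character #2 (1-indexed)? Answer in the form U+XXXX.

Offset 0: leading byte 0xF0 = 11110000 → 4-byte char #1 = F0 9C AB 8D.
Offset 4: leading byte 0xEE = 11101110 → 3-byte char #2 = EE 8F 95.
Leading byte 0xEE = 11101110 matches 1110xxxx → 3-byte sequence.
Byte 1: 0xEE = 11101110, payload 1110 (4 bits).
Byte 2: 0x8F = 10001111 (10xxxxxx ✓), payload 001111.
Byte 3: 0x95 = 10010101 (10xxxxxx ✓), payload 010101.
Concatenate: 1110001111010101 = 0xE3D5 (16 bits → U+E3D5).

U+E3D5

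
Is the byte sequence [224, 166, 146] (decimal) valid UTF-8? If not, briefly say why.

Leading byte 0xE0 = 11100000 → 3-byte form.
Continuation bytes 0xA6=10100110, 0x92=10010010 all match 10xxxxxx.
Decoded value 0x992 is ≥ 0x800 (shortest form) and not a surrogate.

valid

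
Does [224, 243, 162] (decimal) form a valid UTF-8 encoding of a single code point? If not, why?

invalid (non-continuation byte where continuation expected)

Leading byte 0xE0 = 11100000 → 3-byte form.
Byte 2 is 0xF3 = 11110011, which is not 10xxxxxx — expected a continuation byte.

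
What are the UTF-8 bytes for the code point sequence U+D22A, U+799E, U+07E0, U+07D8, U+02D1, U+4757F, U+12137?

ED 88 AA E7 A6 9E DF A0 DF 98 CB 91 F1 87 95 BF F0 92 84 B7

U+D22A: 3-byte form → ED 88 AA.
U+799E: 3-byte form → E7 A6 9E.
U+07E0: 2-byte form → DF A0.
U+07D8: 2-byte form → DF 98.
U+02D1: 2-byte form → CB 91.
U+4757F: 4-byte form → F1 87 95 BF.
U+12137: 4-byte form → F0 92 84 B7.
Concatenated (20 bytes): ED 88 AA E7 A6 9E DF A0 DF 98 CB 91 F1 87 95 BF F0 92 84 B7.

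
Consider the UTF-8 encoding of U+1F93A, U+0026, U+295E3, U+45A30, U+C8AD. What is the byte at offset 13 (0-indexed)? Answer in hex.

U+1F93A → 4-byte form F0 9F A4 BA at offsets 0–3.
U+0026 → 1-byte form 26 at offsets 4–4.
U+295E3 → 4-byte form F0 A9 97 A3 at offsets 5–8.
U+45A30 → 4-byte form F1 85 A8 B0 at offsets 9–12.
U+C8AD → 3-byte form EC A2 AD at offsets 13–15.
Offset 13 falls in char 5's range; it's byte 1 of EC A2 AD = 0xEC.

0xEC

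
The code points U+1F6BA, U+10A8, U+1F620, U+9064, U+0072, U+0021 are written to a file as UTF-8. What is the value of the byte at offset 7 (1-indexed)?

1-indexed offset 7 is 0-indexed offset 6.
U+1F6BA → 4-byte form F0 9F 9A BA at offsets 0–3.
U+10A8 → 3-byte form E1 82 A8 at offsets 4–6.
Offset 6 falls in char 2's range; it's byte 3 of E1 82 A8 = 0xA8.

0xA8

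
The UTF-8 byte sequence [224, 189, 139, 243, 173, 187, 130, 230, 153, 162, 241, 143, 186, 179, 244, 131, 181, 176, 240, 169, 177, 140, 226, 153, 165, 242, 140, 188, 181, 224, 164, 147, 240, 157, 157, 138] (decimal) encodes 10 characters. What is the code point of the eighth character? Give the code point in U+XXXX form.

U+8CF35

Offset 0: leading byte 0xE0 = 11100000 → 3-byte char #1 = E0 BD 8B.
Offset 3: leading byte 0xF3 = 11110011 → 4-byte char #2 = F3 AD BB 82.
Offset 7: leading byte 0xE6 = 11100110 → 3-byte char #3 = E6 99 A2.
Offset 10: leading byte 0xF1 = 11110001 → 4-byte char #4 = F1 8F BA B3.
Offset 14: leading byte 0xF4 = 11110100 → 4-byte char #5 = F4 83 B5 B0.
Offset 18: leading byte 0xF0 = 11110000 → 4-byte char #6 = F0 A9 B1 8C.
Offset 22: leading byte 0xE2 = 11100010 → 3-byte char #7 = E2 99 A5.
Offset 25: leading byte 0xF2 = 11110010 → 4-byte char #8 = F2 8C BC B5.
Leading byte 0xF2 = 11110010 matches 11110xxx → 4-byte sequence.
Byte 1: 0xF2 = 11110010, payload 010 (3 bits).
Byte 2: 0x8C = 10001100 (10xxxxxx ✓), payload 001100.
Byte 3: 0xBC = 10111100 (10xxxxxx ✓), payload 111100.
Byte 4: 0xB5 = 10110101 (10xxxxxx ✓), payload 110101.
Concatenate: 010001100111100110101 = 0x8CF35 (21 bits → U+8CF35).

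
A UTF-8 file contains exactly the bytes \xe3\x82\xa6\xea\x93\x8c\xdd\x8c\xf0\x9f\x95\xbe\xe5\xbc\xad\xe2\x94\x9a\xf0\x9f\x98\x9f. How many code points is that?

7

Byte at offset 0: 0xE3 = 11100011 → 3-byte char (#1). Advance 3.
Byte at offset 3: 0xEA = 11101010 → 3-byte char (#2). Advance 3.
Byte at offset 6: 0xDD = 11011101 → 2-byte char (#3). Advance 2.
Byte at offset 8: 0xF0 = 11110000 → 4-byte char (#4). Advance 4.
Byte at offset 12: 0xE5 = 11100101 → 3-byte char (#5). Advance 3.
Byte at offset 15: 0xE2 = 11100010 → 3-byte char (#6). Advance 3.
Byte at offset 18: 0xF0 = 11110000 → 4-byte char (#7). Advance 4.
Reached end at offset 22 after 7 code points.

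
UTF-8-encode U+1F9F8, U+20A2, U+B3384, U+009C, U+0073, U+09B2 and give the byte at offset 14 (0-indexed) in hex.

0xE0

U+1F9F8 → 4-byte form F0 9F A7 B8 at offsets 0–3.
U+20A2 → 3-byte form E2 82 A2 at offsets 4–6.
U+B3384 → 4-byte form F2 B3 8E 84 at offsets 7–10.
U+009C → 2-byte form C2 9C at offsets 11–12.
U+0073 → 1-byte form 73 at offsets 13–13.
U+09B2 → 3-byte form E0 A6 B2 at offsets 14–16.
Offset 14 falls in char 6's range; it's byte 1 of E0 A6 B2 = 0xE0.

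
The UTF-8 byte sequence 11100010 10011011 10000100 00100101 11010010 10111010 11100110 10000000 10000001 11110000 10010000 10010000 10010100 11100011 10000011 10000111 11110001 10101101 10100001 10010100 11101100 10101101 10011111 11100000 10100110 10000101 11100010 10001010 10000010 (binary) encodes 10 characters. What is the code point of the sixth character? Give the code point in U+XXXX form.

U+30C7

Offset 0: leading byte 0xE2 = 11100010 → 3-byte char #1 = E2 9B 84.
Offset 3: leading byte 0x25 = 00100101 → 1-byte char #2 = 25.
Offset 4: leading byte 0xD2 = 11010010 → 2-byte char #3 = D2 BA.
Offset 6: leading byte 0xE6 = 11100110 → 3-byte char #4 = E6 80 81.
Offset 9: leading byte 0xF0 = 11110000 → 4-byte char #5 = F0 90 90 94.
Offset 13: leading byte 0xE3 = 11100011 → 3-byte char #6 = E3 83 87.
Leading byte 0xE3 = 11100011 matches 1110xxxx → 3-byte sequence.
Byte 1: 0xE3 = 11100011, payload 0011 (4 bits).
Byte 2: 0x83 = 10000011 (10xxxxxx ✓), payload 000011.
Byte 3: 0x87 = 10000111 (10xxxxxx ✓), payload 000111.
Concatenate: 0011000011000111 = 0x30C7 (16 bits → U+30C7).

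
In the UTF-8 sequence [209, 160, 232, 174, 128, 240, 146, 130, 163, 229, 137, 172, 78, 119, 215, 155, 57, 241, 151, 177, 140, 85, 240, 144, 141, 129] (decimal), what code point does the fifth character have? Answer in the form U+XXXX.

U+004E

Offset 0: leading byte 0xD1 = 11010001 → 2-byte char #1 = D1 A0.
Offset 2: leading byte 0xE8 = 11101000 → 3-byte char #2 = E8 AE 80.
Offset 5: leading byte 0xF0 = 11110000 → 4-byte char #3 = F0 92 82 A3.
Offset 9: leading byte 0xE5 = 11100101 → 3-byte char #4 = E5 89 AC.
Offset 12: leading byte 0x4E = 01001110 → 1-byte char #5 = 4E.
Leading byte 0x4E = 01001110 matches 0xxxxxxx → 1-byte sequence.
Byte 1: 0x4E = 01001110, payload 1001110 (7 bits).
Concatenate: 1001110 = 0x4E (7 bits → U+004E).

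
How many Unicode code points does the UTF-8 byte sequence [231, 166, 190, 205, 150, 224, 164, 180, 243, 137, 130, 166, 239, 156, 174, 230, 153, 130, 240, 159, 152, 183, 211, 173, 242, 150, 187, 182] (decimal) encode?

9

Byte at offset 0: 0xE7 = 11100111 → 3-byte char (#1). Advance 3.
Byte at offset 3: 0xCD = 11001101 → 2-byte char (#2). Advance 2.
Byte at offset 5: 0xE0 = 11100000 → 3-byte char (#3). Advance 3.
Byte at offset 8: 0xF3 = 11110011 → 4-byte char (#4). Advance 4.
Byte at offset 12: 0xEF = 11101111 → 3-byte char (#5). Advance 3.
Byte at offset 15: 0xE6 = 11100110 → 3-byte char (#6). Advance 3.
Byte at offset 18: 0xF0 = 11110000 → 4-byte char (#7). Advance 4.
Byte at offset 22: 0xD3 = 11010011 → 2-byte char (#8). Advance 2.
Byte at offset 24: 0xF2 = 11110010 → 4-byte char (#9). Advance 4.
Reached end at offset 28 after 9 code points.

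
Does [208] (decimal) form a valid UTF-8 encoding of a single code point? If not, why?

invalid (sequence truncated)

Leading byte 0xD0 = 11010000 → 2-byte form, but only 1 byte is present.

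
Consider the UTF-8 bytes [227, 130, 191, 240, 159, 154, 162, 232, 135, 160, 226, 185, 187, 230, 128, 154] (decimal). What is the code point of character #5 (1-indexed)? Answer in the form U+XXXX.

U+601A

Offset 0: leading byte 0xE3 = 11100011 → 3-byte char #1 = E3 82 BF.
Offset 3: leading byte 0xF0 = 11110000 → 4-byte char #2 = F0 9F 9A A2.
Offset 7: leading byte 0xE8 = 11101000 → 3-byte char #3 = E8 87 A0.
Offset 10: leading byte 0xE2 = 11100010 → 3-byte char #4 = E2 B9 BB.
Offset 13: leading byte 0xE6 = 11100110 → 3-byte char #5 = E6 80 9A.
Leading byte 0xE6 = 11100110 matches 1110xxxx → 3-byte sequence.
Byte 1: 0xE6 = 11100110, payload 0110 (4 bits).
Byte 2: 0x80 = 10000000 (10xxxxxx ✓), payload 000000.
Byte 3: 0x9A = 10011010 (10xxxxxx ✓), payload 011010.
Concatenate: 0110000000011010 = 0x601A (16 bits → U+601A).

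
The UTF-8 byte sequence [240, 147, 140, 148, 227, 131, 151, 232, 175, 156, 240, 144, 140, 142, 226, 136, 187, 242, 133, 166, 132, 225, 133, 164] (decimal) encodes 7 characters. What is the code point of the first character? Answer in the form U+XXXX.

U+13314

Offset 0: leading byte 0xF0 = 11110000 → 4-byte char #1 = F0 93 8C 94.
Leading byte 0xF0 = 11110000 matches 11110xxx → 4-byte sequence.
Byte 1: 0xF0 = 11110000, payload 000 (3 bits).
Byte 2: 0x93 = 10010011 (10xxxxxx ✓), payload 010011.
Byte 3: 0x8C = 10001100 (10xxxxxx ✓), payload 001100.
Byte 4: 0x94 = 10010100 (10xxxxxx ✓), payload 010100.
Concatenate: 000010011001100010100 = 0x13314 (21 bits → U+13314).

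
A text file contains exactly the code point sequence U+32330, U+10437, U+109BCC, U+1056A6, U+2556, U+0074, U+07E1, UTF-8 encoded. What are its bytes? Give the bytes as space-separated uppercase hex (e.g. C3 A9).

U+32330: 4-byte form → F0 B2 8C B0.
U+10437: 4-byte form → F0 90 90 B7.
U+109BCC: 4-byte form → F4 89 AF 8C.
U+1056A6: 4-byte form → F4 85 9A A6.
U+2556: 3-byte form → E2 95 96.
U+0074: 1-byte form → 74.
U+07E1: 2-byte form → DF A1.
Concatenated (22 bytes): F0 B2 8C B0 F0 90 90 B7 F4 89 AF 8C F4 85 9A A6 E2 95 96 74 DF A1.

F0 B2 8C B0 F0 90 90 B7 F4 89 AF 8C F4 85 9A A6 E2 95 96 74 DF A1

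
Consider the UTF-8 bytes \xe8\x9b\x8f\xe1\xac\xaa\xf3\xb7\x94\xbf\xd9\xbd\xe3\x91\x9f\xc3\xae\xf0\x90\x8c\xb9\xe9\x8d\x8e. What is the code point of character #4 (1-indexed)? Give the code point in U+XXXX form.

Offset 0: leading byte 0xE8 = 11101000 → 3-byte char #1 = E8 9B 8F.
Offset 3: leading byte 0xE1 = 11100001 → 3-byte char #2 = E1 AC AA.
Offset 6: leading byte 0xF3 = 11110011 → 4-byte char #3 = F3 B7 94 BF.
Offset 10: leading byte 0xD9 = 11011001 → 2-byte char #4 = D9 BD.
Leading byte 0xD9 = 11011001 matches 110xxxxx → 2-byte sequence.
Byte 1: 0xD9 = 11011001, payload 11001 (5 bits).
Byte 2: 0xBD = 10111101 (10xxxxxx ✓), payload 111101.
Concatenate: 11001111101 = 0x67D (11 bits → U+067D).

U+067D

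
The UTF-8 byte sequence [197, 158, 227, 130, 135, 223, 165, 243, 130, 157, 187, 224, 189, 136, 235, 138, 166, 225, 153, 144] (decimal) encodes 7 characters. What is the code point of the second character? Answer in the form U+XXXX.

Offset 0: leading byte 0xC5 = 11000101 → 2-byte char #1 = C5 9E.
Offset 2: leading byte 0xE3 = 11100011 → 3-byte char #2 = E3 82 87.
Leading byte 0xE3 = 11100011 matches 1110xxxx → 3-byte sequence.
Byte 1: 0xE3 = 11100011, payload 0011 (4 bits).
Byte 2: 0x82 = 10000010 (10xxxxxx ✓), payload 000010.
Byte 3: 0x87 = 10000111 (10xxxxxx ✓), payload 000111.
Concatenate: 0011000010000111 = 0x3087 (16 bits → U+3087).

U+3087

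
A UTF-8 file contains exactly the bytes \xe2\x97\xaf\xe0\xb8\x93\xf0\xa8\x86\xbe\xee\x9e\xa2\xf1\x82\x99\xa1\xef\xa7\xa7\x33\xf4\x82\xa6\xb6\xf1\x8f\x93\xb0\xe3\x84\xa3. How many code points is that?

Byte at offset 0: 0xE2 = 11100010 → 3-byte char (#1). Advance 3.
Byte at offset 3: 0xE0 = 11100000 → 3-byte char (#2). Advance 3.
Byte at offset 6: 0xF0 = 11110000 → 4-byte char (#3). Advance 4.
Byte at offset 10: 0xEE = 11101110 → 3-byte char (#4). Advance 3.
Byte at offset 13: 0xF1 = 11110001 → 4-byte char (#5). Advance 4.
Byte at offset 17: 0xEF = 11101111 → 3-byte char (#6). Advance 3.
Byte at offset 20: 0x33 = 00110011 → 1-byte char (#7). Advance 1.
Byte at offset 21: 0xF4 = 11110100 → 4-byte char (#8). Advance 4.
Byte at offset 25: 0xF1 = 11110001 → 4-byte char (#9). Advance 4.
Byte at offset 29: 0xE3 = 11100011 → 3-byte char (#10). Advance 3.
Reached end at offset 32 after 10 code points.

10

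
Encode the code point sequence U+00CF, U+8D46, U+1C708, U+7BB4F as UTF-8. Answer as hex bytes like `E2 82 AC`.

U+00CF: 2-byte form → C3 8F.
U+8D46: 3-byte form → E8 B5 86.
U+1C708: 4-byte form → F0 9C 9C 88.
U+7BB4F: 4-byte form → F1 BB AD 8F.
Concatenated (13 bytes): C3 8F E8 B5 86 F0 9C 9C 88 F1 BB AD 8F.

C3 8F E8 B5 86 F0 9C 9C 88 F1 BB AD 8F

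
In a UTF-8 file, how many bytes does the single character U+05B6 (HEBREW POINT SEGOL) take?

U+05B6 = 0x5B6. UTF-8 uses 1 byte below 0x80, 2 below 0x800, 3 below 0x10000, 4 up to 0x10FFFF. 0x5B6 is in U+0080–U+07FF → 2 bytes.

2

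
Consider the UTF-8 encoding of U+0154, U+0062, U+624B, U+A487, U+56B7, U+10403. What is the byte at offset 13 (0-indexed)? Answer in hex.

0x90

U+0154 → 2-byte form C5 94 at offsets 0–1.
U+0062 → 1-byte form 62 at offsets 2–2.
U+624B → 3-byte form E6 89 8B at offsets 3–5.
U+A487 → 3-byte form EA 92 87 at offsets 6–8.
U+56B7 → 3-byte form E5 9A B7 at offsets 9–11.
U+10403 → 4-byte form F0 90 90 83 at offsets 12–15.
Offset 13 falls in char 6's range; it's byte 2 of F0 90 90 83 = 0x90.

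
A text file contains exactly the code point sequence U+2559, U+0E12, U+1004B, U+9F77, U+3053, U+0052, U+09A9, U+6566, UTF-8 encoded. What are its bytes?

E2 95 99 E0 B8 92 F0 90 81 8B E9 BD B7 E3 81 93 52 E0 A6 A9 E6 95 A6

U+2559: 3-byte form → E2 95 99.
U+0E12: 3-byte form → E0 B8 92.
U+1004B: 4-byte form → F0 90 81 8B.
U+9F77: 3-byte form → E9 BD B7.
U+3053: 3-byte form → E3 81 93.
U+0052: 1-byte form → 52.
U+09A9: 3-byte form → E0 A6 A9.
U+6566: 3-byte form → E6 95 A6.
Concatenated (23 bytes): E2 95 99 E0 B8 92 F0 90 81 8B E9 BD B7 E3 81 93 52 E0 A6 A9 E6 95 A6.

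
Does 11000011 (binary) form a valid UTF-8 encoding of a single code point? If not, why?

Leading byte 0xC3 = 11000011 → 2-byte form, but only 1 byte is present.

invalid (sequence truncated)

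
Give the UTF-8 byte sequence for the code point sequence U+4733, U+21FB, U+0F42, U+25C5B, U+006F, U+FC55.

U+4733: 3-byte form → E4 9C B3.
U+21FB: 3-byte form → E2 87 BB.
U+0F42: 3-byte form → E0 BD 82.
U+25C5B: 4-byte form → F0 A5 B1 9B.
U+006F: 1-byte form → 6F.
U+FC55: 3-byte form → EF B1 95.
Concatenated (17 bytes): E4 9C B3 E2 87 BB E0 BD 82 F0 A5 B1 9B 6F EF B1 95.

E4 9C B3 E2 87 BB E0 BD 82 F0 A5 B1 9B 6F EF B1 95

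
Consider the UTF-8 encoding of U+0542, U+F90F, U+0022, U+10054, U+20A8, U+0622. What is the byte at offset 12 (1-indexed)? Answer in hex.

0x82

1-indexed offset 12 is 0-indexed offset 11.
U+0542 → 2-byte form D5 82 at offsets 0–1.
U+F90F → 3-byte form EF A4 8F at offsets 2–4.
U+0022 → 1-byte form 22 at offsets 5–5.
U+10054 → 4-byte form F0 90 81 94 at offsets 6–9.
U+20A8 → 3-byte form E2 82 A8 at offsets 10–12.
Offset 11 falls in char 5's range; it's byte 2 of E2 82 A8 = 0x82.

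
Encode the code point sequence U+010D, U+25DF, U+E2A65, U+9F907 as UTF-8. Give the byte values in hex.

U+010D: 2-byte form → C4 8D.
U+25DF: 3-byte form → E2 97 9F.
U+E2A65: 4-byte form → F3 A2 A9 A5.
U+9F907: 4-byte form → F2 9F A4 87.
Concatenated (13 bytes): C4 8D E2 97 9F F3 A2 A9 A5 F2 9F A4 87.

C4 8D E2 97 9F F3 A2 A9 A5 F2 9F A4 87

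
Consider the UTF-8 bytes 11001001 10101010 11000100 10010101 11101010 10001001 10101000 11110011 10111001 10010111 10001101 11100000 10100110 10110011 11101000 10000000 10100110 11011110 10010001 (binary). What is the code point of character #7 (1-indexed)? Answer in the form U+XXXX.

U+0791

Offset 0: leading byte 0xC9 = 11001001 → 2-byte char #1 = C9 AA.
Offset 2: leading byte 0xC4 = 11000100 → 2-byte char #2 = C4 95.
Offset 4: leading byte 0xEA = 11101010 → 3-byte char #3 = EA 89 A8.
Offset 7: leading byte 0xF3 = 11110011 → 4-byte char #4 = F3 B9 97 8D.
Offset 11: leading byte 0xE0 = 11100000 → 3-byte char #5 = E0 A6 B3.
Offset 14: leading byte 0xE8 = 11101000 → 3-byte char #6 = E8 80 A6.
Offset 17: leading byte 0xDE = 11011110 → 2-byte char #7 = DE 91.
Leading byte 0xDE = 11011110 matches 110xxxxx → 2-byte sequence.
Byte 1: 0xDE = 11011110, payload 11110 (5 bits).
Byte 2: 0x91 = 10010001 (10xxxxxx ✓), payload 010001.
Concatenate: 11110010001 = 0x791 (11 bits → U+0791).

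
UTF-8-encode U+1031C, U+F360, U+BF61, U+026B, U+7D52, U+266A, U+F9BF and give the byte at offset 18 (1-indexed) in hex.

0xAA

1-indexed offset 18 is 0-indexed offset 17.
U+1031C → 4-byte form F0 90 8C 9C at offsets 0–3.
U+F360 → 3-byte form EF 8D A0 at offsets 4–6.
U+BF61 → 3-byte form EB BD A1 at offsets 7–9.
U+026B → 2-byte form C9 AB at offsets 10–11.
U+7D52 → 3-byte form E7 B5 92 at offsets 12–14.
U+266A → 3-byte form E2 99 AA at offsets 15–17.
Offset 17 falls in char 6's range; it's byte 3 of E2 99 AA = 0xAA.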